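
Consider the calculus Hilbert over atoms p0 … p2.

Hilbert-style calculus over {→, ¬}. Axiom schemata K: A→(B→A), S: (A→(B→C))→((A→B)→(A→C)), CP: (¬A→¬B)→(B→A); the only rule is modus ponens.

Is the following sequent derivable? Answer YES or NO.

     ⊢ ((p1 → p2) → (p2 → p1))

Search for a countermodel by truth-table:
  v=000: Γ:[] Δ:[((p1 → p2) → (p2 → p1))=T] refutes=False
  v=001: Γ:[] Δ:[((p1 → p2) → (p2 → p1))=F] refutes=True  ← countermodel

Result: NO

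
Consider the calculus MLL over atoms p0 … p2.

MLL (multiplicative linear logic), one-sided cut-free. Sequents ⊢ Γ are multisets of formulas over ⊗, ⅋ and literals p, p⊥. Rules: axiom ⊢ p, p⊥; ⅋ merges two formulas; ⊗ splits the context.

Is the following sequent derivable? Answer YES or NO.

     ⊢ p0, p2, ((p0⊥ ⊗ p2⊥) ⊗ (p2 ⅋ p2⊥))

Derivation (root first):
[⊗]  ⊢ p0, p2, ((p0⊥ ⊗ p2⊥) ⊗ (p2 ⅋ p2⊥))
  [⊗]  ⊢ p0, p2, (p0⊥ ⊗ p2⊥)
    [Ax]  ⊢ p0, p0⊥
    [Ax]  ⊢ p2, p2⊥
  [⅋]  ⊢ (p2 ⅋ p2⊥)
    [Ax]  ⊢ p2, p2⊥

Result: YES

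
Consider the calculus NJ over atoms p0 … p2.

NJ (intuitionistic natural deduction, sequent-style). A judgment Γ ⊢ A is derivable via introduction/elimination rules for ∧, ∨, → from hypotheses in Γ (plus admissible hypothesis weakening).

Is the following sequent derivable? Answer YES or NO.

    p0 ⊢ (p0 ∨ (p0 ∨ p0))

Derivation (root first):
[∨I₂] p0 ⊢ (p0 ∨ (p0 ∨ p0))
  [∨I₂] p0 ⊢ (p0 ∨ p0)
    [Ax] p0 ⊢ p0

Result: YES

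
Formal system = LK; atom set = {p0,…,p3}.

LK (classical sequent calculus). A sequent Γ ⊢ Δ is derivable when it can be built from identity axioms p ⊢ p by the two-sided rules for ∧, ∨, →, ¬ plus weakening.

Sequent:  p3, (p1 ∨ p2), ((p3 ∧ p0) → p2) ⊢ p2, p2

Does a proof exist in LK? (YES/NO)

Search for a countermodel by truth-table:
  v=0000: Γ:[p3=F, (p1 ∨ p2)=F, ((p3 ∧ p0) → p2)=T] Δ:[p2=F, p2=F] refutes=False
  v=0001: Γ:[p3=T, (p1 ∨ p2)=F, ((p3 ∧ p0) → p2)=T] Δ:[p2=F, p2=F] refutes=False
  v=0010: Γ:[p3=F, (p1 ∨ p2)=T, ((p3 ∧ p0) → p2)=T] Δ:[p2=T, p2=T] refutes=False
  v=0011: Γ:[p3=T, (p1 ∨ p2)=T, ((p3 ∧ p0) → p2)=T] Δ:[p2=T, p2=T] refutes=False
  v=0100: Γ:[p3=F, (p1 ∨ p2)=T, ((p3 ∧ p0) → p2)=T] Δ:[p2=F, p2=F] refutes=False
  v=0101: Γ:[p3=T, (p1 ∨ p2)=T, ((p3 ∧ p0) → p2)=T] Δ:[p2=F, p2=F] refutes=True  ← countermodel

Result: NO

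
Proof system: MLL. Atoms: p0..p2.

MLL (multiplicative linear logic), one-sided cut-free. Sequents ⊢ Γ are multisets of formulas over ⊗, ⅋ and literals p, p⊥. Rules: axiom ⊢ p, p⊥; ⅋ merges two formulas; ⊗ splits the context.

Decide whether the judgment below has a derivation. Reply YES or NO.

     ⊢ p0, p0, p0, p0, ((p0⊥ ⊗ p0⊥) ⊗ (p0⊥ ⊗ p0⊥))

Derivation (root first):
[⊗]  ⊢ p0, p0, p0, p0, ((p0⊥ ⊗ p0⊥) ⊗ (p0⊥ ⊗ p0⊥))
  [⊗]  ⊢ p0, p0, (p0⊥ ⊗ p0⊥)
    [Ax]  ⊢ p0, p0⊥
    [Ax]  ⊢ p0, p0⊥
  [⊗]  ⊢ p0, p0, (p0⊥ ⊗ p0⊥)
    [Ax]  ⊢ p0, p0⊥
    [Ax]  ⊢ p0, p0⊥

Result: YES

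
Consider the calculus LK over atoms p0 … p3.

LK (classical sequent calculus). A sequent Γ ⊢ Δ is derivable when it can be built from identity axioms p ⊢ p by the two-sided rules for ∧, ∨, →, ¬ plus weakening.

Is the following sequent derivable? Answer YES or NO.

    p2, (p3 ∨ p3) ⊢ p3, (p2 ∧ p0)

Derivation (root first):
[∧R] p2, (p3 ∨ p3) ⊢ p3, (p2 ∧ p0)
  [Ax] p2 ⊢ p2
  [WR] (p3 ∨ p3) ⊢ p3, p0
    [∨L] (p3 ∨ p3) ⊢ p3
      [Ax] p3 ⊢ p3
      [Ax] p3 ⊢ p3

Result: YES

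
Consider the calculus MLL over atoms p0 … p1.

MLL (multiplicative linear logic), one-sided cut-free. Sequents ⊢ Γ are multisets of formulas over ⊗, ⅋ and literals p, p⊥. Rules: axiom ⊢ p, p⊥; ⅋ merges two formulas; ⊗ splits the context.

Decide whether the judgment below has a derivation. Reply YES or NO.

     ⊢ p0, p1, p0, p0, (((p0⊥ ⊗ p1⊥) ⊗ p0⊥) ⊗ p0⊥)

Derivation (root first):
[⊗]  ⊢ p0, p1, p0, p0, (((p0⊥ ⊗ p1⊥) ⊗ p0⊥) ⊗ p0⊥)
  [⊗]  ⊢ p0, p1, p0, ((p0⊥ ⊗ p1⊥) ⊗ p0⊥)
    [⊗]  ⊢ p0, p1, (p0⊥ ⊗ p1⊥)
      [Ax]  ⊢ p0, p0⊥
      [Ax]  ⊢ p1, p1⊥
    [Ax]  ⊢ p0, p0⊥
  [Ax]  ⊢ p0, p0⊥

Result: YES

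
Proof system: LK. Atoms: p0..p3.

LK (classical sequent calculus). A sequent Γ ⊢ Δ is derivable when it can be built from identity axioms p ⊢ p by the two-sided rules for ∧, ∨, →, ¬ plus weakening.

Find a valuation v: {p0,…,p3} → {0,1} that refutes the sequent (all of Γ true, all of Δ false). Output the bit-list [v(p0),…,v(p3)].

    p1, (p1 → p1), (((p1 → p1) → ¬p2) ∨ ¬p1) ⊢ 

Enumerate valuations to refute Γ ⊢ Δ:
  v=0000: Γ:[p1=F, (p1 → p1)=T, (((p1 → p1) → ¬p2) ∨ ¬p1)=T] Δ:[] refutes=False
  v=0001: Γ:[p1=F, (p1 → p1)=T, (((p1 → p1) → ¬p2) ∨ ¬p1)=T] Δ:[] refutes=False
  v=0010: Γ:[p1=F, (p1 → p1)=T, (((p1 → p1) → ¬p2) ∨ ¬p1)=T] Δ:[] refutes=False
  v=0011: Γ:[p1=F, (p1 → p1)=T, (((p1 → p1) → ¬p2) ∨ ¬p1)=T] Δ:[] refutes=False
  v=0100: Γ:[p1=T, (p1 → p1)=T, (((p1 → p1) → ¬p2) ∨ ¬p1)=T] Δ:[] refutes=True  ← countermodel

Result: [0, 1, 0, 0]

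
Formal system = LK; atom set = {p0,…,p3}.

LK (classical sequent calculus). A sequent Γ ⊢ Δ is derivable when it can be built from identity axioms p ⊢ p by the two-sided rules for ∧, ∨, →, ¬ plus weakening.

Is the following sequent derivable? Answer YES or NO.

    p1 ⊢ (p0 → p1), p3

Proof tree:
[WR] p1 ⊢ (p0 → p1), p3
  [→R] p1 ⊢ (p0 → p1)
    [WL] p1, p0 ⊢ p1
      [Ax] p1 ⊢ p1

Result: YES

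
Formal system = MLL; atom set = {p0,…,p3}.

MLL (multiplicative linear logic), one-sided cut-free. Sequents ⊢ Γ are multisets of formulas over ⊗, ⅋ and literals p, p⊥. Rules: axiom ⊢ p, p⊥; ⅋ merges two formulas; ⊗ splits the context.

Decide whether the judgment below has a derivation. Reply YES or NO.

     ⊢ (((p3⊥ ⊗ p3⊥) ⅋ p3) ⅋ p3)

Proof tree:
[⅋]  ⊢ (((p3⊥ ⊗ p3⊥) ⅋ p3) ⅋ p3)
  [⅋]  ⊢ p3, ((p3⊥ ⊗ p3⊥) ⅋ p3)
    [⊗]  ⊢ p3, p3, (p3⊥ ⊗ p3⊥)
      [Ax]  ⊢ p3, p3⊥
      [Ax]  ⊢ p3, p3⊥

Result: YES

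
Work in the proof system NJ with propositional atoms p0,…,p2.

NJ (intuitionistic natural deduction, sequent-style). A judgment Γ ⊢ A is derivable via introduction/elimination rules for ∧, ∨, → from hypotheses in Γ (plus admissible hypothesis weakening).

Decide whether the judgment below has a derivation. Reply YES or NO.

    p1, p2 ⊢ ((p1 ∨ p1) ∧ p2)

Derivation trace:
[∧I] p1, p2 ⊢ ((p1 ∨ p1) ∧ p2)
  [∨I₁] p1 ⊢ (p1 ∨ p1)
    [Ax] p1 ⊢ p1
  [Ax] p2 ⊢ p2

Result: YES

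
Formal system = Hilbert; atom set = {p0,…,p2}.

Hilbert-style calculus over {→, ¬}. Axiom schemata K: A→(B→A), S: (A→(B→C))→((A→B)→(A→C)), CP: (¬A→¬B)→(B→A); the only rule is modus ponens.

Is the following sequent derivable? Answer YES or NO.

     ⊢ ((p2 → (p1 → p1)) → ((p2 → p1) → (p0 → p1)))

Search for a countermodel by truth-table:
  v=000: Γ:[] Δ:[((p2 → (p1 → p1)) → ((p2 → p1) → (p0 → p1)))=T] refutes=False
  v=001: Γ:[] Δ:[((p2 → (p1 → p1)) → ((p2 → p1) → (p0 → p1)))=T] refutes=False
  v=010: Γ:[] Δ:[((p2 → (p1 → p1)) → ((p2 → p1) → (p0 → p1)))=T] refutes=False
  v=011: Γ:[] Δ:[((p2 → (p1 → p1)) → ((p2 → p1) → (p0 → p1)))=T] refutes=False
  v=100: Γ:[] Δ:[((p2 → (p1 → p1)) → ((p2 → p1) → (p0 → p1)))=F] refutes=True  ← countermodel

Result: NO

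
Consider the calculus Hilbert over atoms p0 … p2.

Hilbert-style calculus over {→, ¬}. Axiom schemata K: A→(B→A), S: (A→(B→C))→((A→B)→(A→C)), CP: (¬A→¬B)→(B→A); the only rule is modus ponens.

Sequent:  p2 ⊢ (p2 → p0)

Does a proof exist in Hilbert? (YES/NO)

Enumerate valuations to refute Γ ⊢ Δ:
  v=000: Γ:[p2=F] Δ:[(p2 → p0)=T] refutes=False
  v=001: Γ:[p2=T] Δ:[(p2 → p0)=F] refutes=True  ← countermodel

Result: NO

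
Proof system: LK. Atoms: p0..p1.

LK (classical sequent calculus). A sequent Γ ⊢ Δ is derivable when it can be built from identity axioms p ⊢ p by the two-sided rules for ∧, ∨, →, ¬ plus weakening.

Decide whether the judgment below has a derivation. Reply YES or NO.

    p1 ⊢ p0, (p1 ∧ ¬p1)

Search for a countermodel by truth-table:
  v=00: Γ:[p1=F] Δ:[p0=F, (p1 ∧ ¬p1)=F] refutes=False
  v=01: Γ:[p1=T] Δ:[p0=F, (p1 ∧ ¬p1)=F] refutes=True  ← countermodel

Result: NO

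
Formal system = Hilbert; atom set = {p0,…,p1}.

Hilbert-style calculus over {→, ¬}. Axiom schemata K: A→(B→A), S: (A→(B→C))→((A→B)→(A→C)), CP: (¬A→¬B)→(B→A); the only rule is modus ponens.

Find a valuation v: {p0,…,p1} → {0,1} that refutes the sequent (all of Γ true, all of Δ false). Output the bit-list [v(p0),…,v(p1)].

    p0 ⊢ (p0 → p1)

Truth-table refutation:
  v=00: Γ:[p0=F] Δ:[(p0 → p1)=T] refutes=False
  v=01: Γ:[p0=F] Δ:[(p0 → p1)=T] refutes=False
  v=10: Γ:[p0=T] Δ:[(p0 → p1)=F] refutes=True  ← countermodel

Result: [1, 0]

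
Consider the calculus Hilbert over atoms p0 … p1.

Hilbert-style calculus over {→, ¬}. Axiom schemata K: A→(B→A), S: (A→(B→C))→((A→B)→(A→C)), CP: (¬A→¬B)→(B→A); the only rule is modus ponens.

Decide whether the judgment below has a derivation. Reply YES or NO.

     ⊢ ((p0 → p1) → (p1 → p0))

Search for a countermodel by truth-table:
  v=00: Γ:[] Δ:[((p0 → p1) → (p1 → p0))=T] refutes=False
  v=01: Γ:[] Δ:[((p0 → p1) → (p1 → p0))=F] refutes=True  ← countermodel

Result: NO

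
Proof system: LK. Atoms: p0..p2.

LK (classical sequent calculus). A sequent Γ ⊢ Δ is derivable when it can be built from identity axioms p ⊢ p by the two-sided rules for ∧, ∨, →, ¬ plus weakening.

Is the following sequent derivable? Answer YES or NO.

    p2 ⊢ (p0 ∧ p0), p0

Search for a countermodel by truth-table:
  v=000: Γ:[p2=F] Δ:[(p0 ∧ p0)=F, p0=F] refutes=False
  v=001: Γ:[p2=T] Δ:[(p0 ∧ p0)=F, p0=F] refutes=True  ← countermodel

Result: NO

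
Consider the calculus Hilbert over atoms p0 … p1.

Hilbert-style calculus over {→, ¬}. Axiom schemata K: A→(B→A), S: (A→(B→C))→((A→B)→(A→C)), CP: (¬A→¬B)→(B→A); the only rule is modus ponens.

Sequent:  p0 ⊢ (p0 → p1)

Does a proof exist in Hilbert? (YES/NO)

Enumerate valuations to refute Γ ⊢ Δ:
  v=00: Γ:[p0=F] Δ:[(p0 → p1)=T] refutes=False
  v=01: Γ:[p0=F] Δ:[(p0 → p1)=T] refutes=False
  v=10: Γ:[p0=T] Δ:[(p0 → p1)=F] refutes=True  ← countermodel

Result: NO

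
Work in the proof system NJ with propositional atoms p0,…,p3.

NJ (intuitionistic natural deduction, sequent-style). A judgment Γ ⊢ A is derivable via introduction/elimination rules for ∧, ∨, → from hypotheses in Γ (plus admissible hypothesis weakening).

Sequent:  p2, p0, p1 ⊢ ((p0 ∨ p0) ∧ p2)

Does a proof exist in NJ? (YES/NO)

Derivation (root first):
[Wk] p2, p0, p1 ⊢ ((p0 ∨ p0) ∧ p2)
  [∧I] p2, p0 ⊢ ((p0 ∨ p0) ∧ p2)
    [∨I₂] p0 ⊢ (p0 ∨ p0)
      [Ax] p0 ⊢ p0
    [Ax] p2 ⊢ p2

Result: YES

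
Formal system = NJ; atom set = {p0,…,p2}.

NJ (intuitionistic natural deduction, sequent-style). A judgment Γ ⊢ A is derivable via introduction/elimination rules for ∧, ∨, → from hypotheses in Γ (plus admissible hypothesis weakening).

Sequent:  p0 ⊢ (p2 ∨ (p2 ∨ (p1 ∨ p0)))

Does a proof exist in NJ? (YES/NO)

Derivation (root first):
[∨I₂] p0 ⊢ (p2 ∨ (p2 ∨ (p1 ∨ p0)))
  [∨I₂] p0 ⊢ (p2 ∨ (p1 ∨ p0))
    [∨I₂] p0 ⊢ (p1 ∨ p0)
      [Ax] p0 ⊢ p0

Result: YES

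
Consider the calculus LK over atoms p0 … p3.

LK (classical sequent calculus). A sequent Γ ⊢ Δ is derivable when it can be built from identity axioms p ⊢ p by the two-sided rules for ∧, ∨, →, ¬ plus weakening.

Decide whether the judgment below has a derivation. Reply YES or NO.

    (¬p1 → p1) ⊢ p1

Derivation (root first):
[→L] (¬p1 → p1) ⊢ p1
  [¬R]  ⊢ p1, ¬p1
    [Ax] p1 ⊢ p1
  [Ax] p1 ⊢ p1

Result: YES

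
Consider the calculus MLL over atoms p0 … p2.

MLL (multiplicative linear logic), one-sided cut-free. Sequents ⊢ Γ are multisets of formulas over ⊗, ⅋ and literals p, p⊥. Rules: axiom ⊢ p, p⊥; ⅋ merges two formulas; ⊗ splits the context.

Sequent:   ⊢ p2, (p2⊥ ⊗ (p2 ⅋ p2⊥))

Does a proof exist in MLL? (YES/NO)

Derivation trace:
[⊗]  ⊢ p2, (p2⊥ ⊗ (p2 ⅋ p2⊥))
  [Ax]  ⊢ p2, p2⊥
  [⅋]  ⊢ (p2 ⅋ p2⊥)
    [Ax]  ⊢ p2, p2⊥

Result: YES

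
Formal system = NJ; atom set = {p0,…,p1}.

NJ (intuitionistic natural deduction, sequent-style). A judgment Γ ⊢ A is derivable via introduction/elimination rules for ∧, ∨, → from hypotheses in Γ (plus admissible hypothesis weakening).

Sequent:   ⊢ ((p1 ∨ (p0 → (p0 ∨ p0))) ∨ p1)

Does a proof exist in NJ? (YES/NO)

Derivation (root first):
[∨I₁]  ⊢ ((p1 ∨ (p0 → (p0 ∨ p0))) ∨ p1)
  [∨I₂]  ⊢ (p1 ∨ (p0 → (p0 ∨ p0)))
    [→I]  ⊢ (p0 → (p0 ∨ p0))
      [∨I₁] p0 ⊢ (p0 ∨ p0)
        [Ax] p0 ⊢ p0

Result: YES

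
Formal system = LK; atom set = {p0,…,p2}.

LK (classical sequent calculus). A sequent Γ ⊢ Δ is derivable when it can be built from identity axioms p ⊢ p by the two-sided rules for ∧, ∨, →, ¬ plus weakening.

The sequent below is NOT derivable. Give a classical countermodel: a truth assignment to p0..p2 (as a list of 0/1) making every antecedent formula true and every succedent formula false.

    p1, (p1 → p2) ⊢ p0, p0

Truth-table refutation:
  v=000: Γ:[p1=F, (p1 → p2)=T] Δ:[p0=F, p0=F] refutes=False
  v=001: Γ:[p1=F, (p1 → p2)=T] Δ:[p0=F, p0=F] refutes=False
  v=010: Γ:[p1=T, (p1 → p2)=F] Δ:[p0=F, p0=F] refutes=False
  v=011: Γ:[p1=T, (p1 → p2)=T] Δ:[p0=F, p0=F] refutes=True  ← countermodel

Result: [0, 1, 1]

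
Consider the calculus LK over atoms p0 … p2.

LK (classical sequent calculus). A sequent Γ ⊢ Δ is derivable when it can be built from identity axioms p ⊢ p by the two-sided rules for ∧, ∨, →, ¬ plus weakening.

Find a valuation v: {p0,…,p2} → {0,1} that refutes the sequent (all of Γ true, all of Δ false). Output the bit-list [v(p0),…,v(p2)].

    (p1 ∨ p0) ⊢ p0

Search for a countermodel by truth-table:
  v=000: Γ:[(p1 ∨ p0)=F] Δ:[p0=F] refutes=False
  v=001: Γ:[(p1 ∨ p0)=F] Δ:[p0=F] refutes=False
  v=010: Γ:[(p1 ∨ p0)=T] Δ:[p0=F] refutes=True  ← countermodel

Result: [0, 1, 0]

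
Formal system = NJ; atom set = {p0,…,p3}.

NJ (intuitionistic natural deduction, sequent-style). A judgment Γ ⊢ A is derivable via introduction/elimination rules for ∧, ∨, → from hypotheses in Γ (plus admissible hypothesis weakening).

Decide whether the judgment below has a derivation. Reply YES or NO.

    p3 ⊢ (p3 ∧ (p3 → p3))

Derivation (root first):
[∧I] p3 ⊢ (p3 ∧ (p3 → p3))
  [Ax] p3 ⊢ p3
  [→I]  ⊢ (p3 → p3)
    [Ax] p3 ⊢ p3

Result: YES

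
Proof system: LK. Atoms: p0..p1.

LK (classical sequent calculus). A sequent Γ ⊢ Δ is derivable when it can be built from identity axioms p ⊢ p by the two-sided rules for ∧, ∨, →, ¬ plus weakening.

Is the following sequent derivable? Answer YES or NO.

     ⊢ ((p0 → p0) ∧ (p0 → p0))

Derivation (root first):
[∧R]  ⊢ ((p0 → p0) ∧ (p0 → p0))
  [→R]  ⊢ (p0 → p0)
    [Ax] p0 ⊢ p0
  [→R]  ⊢ (p0 → p0)
    [Ax] p0 ⊢ p0

Result: YES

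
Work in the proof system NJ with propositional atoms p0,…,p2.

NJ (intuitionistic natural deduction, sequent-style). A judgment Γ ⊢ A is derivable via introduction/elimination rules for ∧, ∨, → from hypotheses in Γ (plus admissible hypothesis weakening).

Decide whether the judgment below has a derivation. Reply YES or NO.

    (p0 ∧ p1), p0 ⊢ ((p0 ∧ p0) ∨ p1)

Derivation trace:
[∨I₁] (p0 ∧ p1), p0 ⊢ ((p0 ∧ p0) ∨ p1)
  [∧I] (p0 ∧ p1), p0 ⊢ (p0 ∧ p0)
    [Wk] p0, (p0 ∧ p1) ⊢ p0
      [Ax] p0 ⊢ p0
    [Wk] p0, (p0 ∧ p1) ⊢ p0
      [Ax] p0 ⊢ p0

Result: YES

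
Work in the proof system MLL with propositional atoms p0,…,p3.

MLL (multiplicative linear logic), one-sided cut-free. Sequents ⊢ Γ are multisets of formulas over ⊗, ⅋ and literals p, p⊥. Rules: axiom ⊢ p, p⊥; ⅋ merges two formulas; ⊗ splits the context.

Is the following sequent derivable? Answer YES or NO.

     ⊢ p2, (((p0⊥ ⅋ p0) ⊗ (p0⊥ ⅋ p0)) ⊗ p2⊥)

Derivation (root first):
[⊗]  ⊢ p2, (((p0⊥ ⅋ p0) ⊗ (p0⊥ ⅋ p0)) ⊗ p2⊥)
  [⊗]  ⊢ ((p0⊥ ⅋ p0) ⊗ (p0⊥ ⅋ p0))
    [⅋]  ⊢ (p0⊥ ⅋ p0)
      [Ax]  ⊢ p0, p0⊥
    [⅋]  ⊢ (p0⊥ ⅋ p0)
      [Ax]  ⊢ p0, p0⊥
  [Ax]  ⊢ p2, p2⊥

Result: YES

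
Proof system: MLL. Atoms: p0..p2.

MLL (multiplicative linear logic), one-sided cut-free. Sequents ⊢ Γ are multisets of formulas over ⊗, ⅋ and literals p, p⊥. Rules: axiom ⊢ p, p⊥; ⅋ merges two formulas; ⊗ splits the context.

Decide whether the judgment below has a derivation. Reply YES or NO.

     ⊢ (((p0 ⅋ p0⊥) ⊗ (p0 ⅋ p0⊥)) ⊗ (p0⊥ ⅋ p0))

Derivation (root first):
[⊗]  ⊢ (((p0 ⅋ p0⊥) ⊗ (p0 ⅋ p0⊥)) ⊗ (p0⊥ ⅋ p0))
  [⊗]  ⊢ ((p0 ⅋ p0⊥) ⊗ (p0 ⅋ p0⊥))
    [⅋]  ⊢ (p0 ⅋ p0⊥)
      [Ax]  ⊢ p0, p0⊥
    [⅋]  ⊢ (p0 ⅋ p0⊥)
      [Ax]  ⊢ p0, p0⊥
  [⅋]  ⊢ (p0⊥ ⅋ p0)
    [Ax]  ⊢ p0, p0⊥

Result: YES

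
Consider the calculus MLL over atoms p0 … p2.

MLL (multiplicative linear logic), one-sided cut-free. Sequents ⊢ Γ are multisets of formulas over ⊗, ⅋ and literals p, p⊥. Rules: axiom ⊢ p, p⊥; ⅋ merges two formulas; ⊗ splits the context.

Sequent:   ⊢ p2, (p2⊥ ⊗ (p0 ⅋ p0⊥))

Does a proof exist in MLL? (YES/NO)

Derivation trace:
[⊗]  ⊢ p2, (p2⊥ ⊗ (p0 ⅋ p0⊥))
  [Ax]  ⊢ p2, p2⊥
  [⅋]  ⊢ (p0 ⅋ p0⊥)
    [Ax]  ⊢ p0, p0⊥

Result: YES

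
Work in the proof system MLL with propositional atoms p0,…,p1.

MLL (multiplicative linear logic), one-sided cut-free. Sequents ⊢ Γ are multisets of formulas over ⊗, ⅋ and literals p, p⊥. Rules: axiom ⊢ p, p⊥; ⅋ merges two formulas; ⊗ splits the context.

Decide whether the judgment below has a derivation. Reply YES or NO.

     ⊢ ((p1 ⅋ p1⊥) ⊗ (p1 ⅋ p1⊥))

Derivation (root first):
[⊗]  ⊢ ((p1 ⅋ p1⊥) ⊗ (p1 ⅋ p1⊥))
  [⅋]  ⊢ (p1 ⅋ p1⊥)
    [Ax]  ⊢ p1, p1⊥
  [⅋]  ⊢ (p1 ⅋ p1⊥)
    [Ax]  ⊢ p1, p1⊥

Result: YES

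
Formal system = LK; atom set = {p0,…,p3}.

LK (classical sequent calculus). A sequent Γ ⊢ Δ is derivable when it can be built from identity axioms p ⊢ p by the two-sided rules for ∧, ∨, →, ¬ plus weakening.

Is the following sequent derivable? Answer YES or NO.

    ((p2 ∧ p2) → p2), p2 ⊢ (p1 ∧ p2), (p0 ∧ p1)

Enumerate valuations to refute Γ ⊢ Δ:
  v=0000: Γ:[((p2 ∧ p2) → p2)=T, p2=F] Δ:[(p1 ∧ p2)=F, (p0 ∧ p1)=F] refutes=False
  v=0001: Γ:[((p2 ∧ p2) → p2)=T, p2=F] Δ:[(p1 ∧ p2)=F, (p0 ∧ p1)=F] refutes=False
  v=0010: Γ:[((p2 ∧ p2) → p2)=T, p2=T] Δ:[(p1 ∧ p2)=F, (p0 ∧ p1)=F] refutes=True  ← countermodel

Result: NO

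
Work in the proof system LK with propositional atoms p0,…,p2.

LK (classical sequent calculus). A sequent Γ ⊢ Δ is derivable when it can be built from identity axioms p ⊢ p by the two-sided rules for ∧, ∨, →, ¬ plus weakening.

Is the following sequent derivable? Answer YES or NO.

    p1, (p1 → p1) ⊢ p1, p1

Derivation (root first):
[WR] p1, (p1 → p1) ⊢ p1, p1
  [→L] p1, (p1 → p1) ⊢ p1
    [Ax] p1 ⊢ p1
    [Ax] p1 ⊢ p1

Result: YES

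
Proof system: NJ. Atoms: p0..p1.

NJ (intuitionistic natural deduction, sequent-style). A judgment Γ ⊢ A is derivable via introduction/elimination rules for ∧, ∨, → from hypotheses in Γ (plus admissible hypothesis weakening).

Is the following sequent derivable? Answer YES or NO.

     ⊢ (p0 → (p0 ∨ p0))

Derivation (root first):
[→I]  ⊢ (p0 → (p0 ∨ p0))
  [∨I₁] p0 ⊢ (p0 ∨ p0)
    [Ax] p0 ⊢ p0

Result: YES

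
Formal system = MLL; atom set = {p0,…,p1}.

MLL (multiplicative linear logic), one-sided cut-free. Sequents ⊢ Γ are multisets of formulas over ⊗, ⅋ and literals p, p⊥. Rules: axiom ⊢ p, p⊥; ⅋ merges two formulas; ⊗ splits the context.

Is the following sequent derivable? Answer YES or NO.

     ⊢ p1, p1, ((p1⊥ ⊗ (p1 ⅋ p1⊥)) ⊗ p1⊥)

Derivation (root first):
[⊗]  ⊢ p1, p1, ((p1⊥ ⊗ (p1 ⅋ p1⊥)) ⊗ p1⊥)
  [⊗]  ⊢ p1, (p1⊥ ⊗ (p1 ⅋ p1⊥))
    [Ax]  ⊢ p1, p1⊥
    [⅋]  ⊢ (p1 ⅋ p1⊥)
      [Ax]  ⊢ p1, p1⊥
  [Ax]  ⊢ p1, p1⊥

Result: YES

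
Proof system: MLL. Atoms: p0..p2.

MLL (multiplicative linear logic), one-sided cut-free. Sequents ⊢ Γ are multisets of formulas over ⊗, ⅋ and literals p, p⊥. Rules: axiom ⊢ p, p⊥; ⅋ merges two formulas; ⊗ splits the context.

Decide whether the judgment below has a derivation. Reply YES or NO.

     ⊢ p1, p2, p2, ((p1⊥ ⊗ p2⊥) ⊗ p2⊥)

Derivation (root first):
[⊗]  ⊢ p1, p2, p2, ((p1⊥ ⊗ p2⊥) ⊗ p2⊥)
  [⊗]  ⊢ p1, p2, (p1⊥ ⊗ p2⊥)
    [Ax]  ⊢ p1, p1⊥
    [Ax]  ⊢ p2, p2⊥
  [Ax]  ⊢ p2, p2⊥

Result: YES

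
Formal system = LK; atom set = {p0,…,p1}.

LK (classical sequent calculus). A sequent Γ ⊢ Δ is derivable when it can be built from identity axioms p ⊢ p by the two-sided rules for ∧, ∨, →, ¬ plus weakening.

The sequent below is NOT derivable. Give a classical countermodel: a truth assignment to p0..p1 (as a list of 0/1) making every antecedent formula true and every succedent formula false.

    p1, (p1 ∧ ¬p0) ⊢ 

Search for a countermodel by truth-table:
  v=00: Γ:[p1=F, (p1 ∧ ¬p0)=F] Δ:[] refutes=False
  v=01: Γ:[p1=T, (p1 ∧ ¬p0)=T] Δ:[] refutes=True  ← countermodel

Result: [0, 1]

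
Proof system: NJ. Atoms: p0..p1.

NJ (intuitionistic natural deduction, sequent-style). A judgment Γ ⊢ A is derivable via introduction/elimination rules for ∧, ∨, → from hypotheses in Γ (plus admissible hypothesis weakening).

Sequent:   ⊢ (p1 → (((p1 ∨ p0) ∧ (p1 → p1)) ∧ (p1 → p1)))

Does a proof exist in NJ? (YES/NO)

Derivation trace:
[→I]  ⊢ (p1 → (((p1 ∨ p0) ∧ (p1 → p1)) ∧ (p1 → p1)))
  [∧I] p1 ⊢ (((p1 ∨ p0) ∧ (p1 → p1)) ∧ (p1 → p1))
    [∧I] p1 ⊢ ((p1 ∨ p0) ∧ (p1 → p1))
      [∨I₁] p1 ⊢ (p1 ∨ p0)
        [Ax] p1 ⊢ p1
      [→I]  ⊢ (p1 → p1)
        [Ax] p1 ⊢ p1
    [→I]  ⊢ (p1 → p1)
      [Ax] p1 ⊢ p1

Result: YES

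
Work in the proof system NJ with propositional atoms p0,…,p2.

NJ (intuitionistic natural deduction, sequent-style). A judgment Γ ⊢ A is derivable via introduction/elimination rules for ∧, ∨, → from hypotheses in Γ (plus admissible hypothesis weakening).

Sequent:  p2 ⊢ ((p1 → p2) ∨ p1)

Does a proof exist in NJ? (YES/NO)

Derivation trace:
[∨I₁] p2 ⊢ ((p1 → p2) ∨ p1)
  [→I] p2 ⊢ (p1 → p2)
    [Wk] p2, p1 ⊢ p2
      [Ax] p2 ⊢ p2

Result: YES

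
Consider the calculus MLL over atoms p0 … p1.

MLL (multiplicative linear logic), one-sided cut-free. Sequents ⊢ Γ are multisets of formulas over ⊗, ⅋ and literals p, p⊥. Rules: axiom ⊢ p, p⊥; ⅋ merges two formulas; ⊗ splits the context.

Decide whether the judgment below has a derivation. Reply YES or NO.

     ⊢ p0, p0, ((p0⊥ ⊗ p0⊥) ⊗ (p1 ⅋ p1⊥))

Proof tree:
[⊗]  ⊢ p0, p0, ((p0⊥ ⊗ p0⊥) ⊗ (p1 ⅋ p1⊥))
  [⊗]  ⊢ p0, p0, (p0⊥ ⊗ p0⊥)
    [Ax]  ⊢ p0, p0⊥
    [Ax]  ⊢ p0, p0⊥
  [⅋]  ⊢ (p1 ⅋ p1⊥)
    [Ax]  ⊢ p1, p1⊥

Result: YES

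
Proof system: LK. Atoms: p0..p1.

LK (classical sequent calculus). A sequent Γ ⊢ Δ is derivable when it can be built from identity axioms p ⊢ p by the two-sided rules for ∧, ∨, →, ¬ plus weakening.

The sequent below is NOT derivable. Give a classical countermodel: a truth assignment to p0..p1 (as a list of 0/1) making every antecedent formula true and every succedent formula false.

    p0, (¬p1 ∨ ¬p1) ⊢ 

Truth-table refutation:
  v=00: Γ:[p0=F, (¬p1 ∨ ¬p1)=T] Δ:[] refutes=False
  v=01: Γ:[p0=F, (¬p1 ∨ ¬p1)=F] Δ:[] refutes=False
  v=10: Γ:[p0=T, (¬p1 ∨ ¬p1)=T] Δ:[] refutes=True  ← countermodel

Result: [1, 0]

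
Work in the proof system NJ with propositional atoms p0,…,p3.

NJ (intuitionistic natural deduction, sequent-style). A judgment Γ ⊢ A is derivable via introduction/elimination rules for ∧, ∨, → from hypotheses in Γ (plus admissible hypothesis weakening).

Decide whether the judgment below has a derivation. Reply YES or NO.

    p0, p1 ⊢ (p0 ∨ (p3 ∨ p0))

Proof tree:
[∨I₂] p0, p1 ⊢ (p0 ∨ (p3 ∨ p0))
  [∨I₂] p0, p1 ⊢ (p3 ∨ p0)
    [Wk] p0, p1 ⊢ p0
      [Ax] p0 ⊢ p0

Result: YES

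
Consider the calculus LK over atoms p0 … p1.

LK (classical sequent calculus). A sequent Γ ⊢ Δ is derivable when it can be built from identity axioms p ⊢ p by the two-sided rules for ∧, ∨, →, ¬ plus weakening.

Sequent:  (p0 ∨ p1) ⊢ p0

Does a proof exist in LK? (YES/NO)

Truth-table refutation:
  v=00: Γ:[(p0 ∨ p1)=F] Δ:[p0=F] refutes=False
  v=01: Γ:[(p0 ∨ p1)=T] Δ:[p0=F] refutes=True  ← countermodel

Result: NO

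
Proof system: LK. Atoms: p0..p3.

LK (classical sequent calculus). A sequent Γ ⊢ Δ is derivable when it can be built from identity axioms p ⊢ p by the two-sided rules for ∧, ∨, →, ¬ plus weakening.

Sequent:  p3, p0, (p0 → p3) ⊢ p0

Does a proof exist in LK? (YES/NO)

Derivation trace:
[→L] p3, p0, (p0 → p3) ⊢ p0
  [WL] p0, p3 ⊢ p0
    [Ax] p0 ⊢ p0
  [WL] p0, p3 ⊢ p0
    [Ax] p0 ⊢ p0

Result: YES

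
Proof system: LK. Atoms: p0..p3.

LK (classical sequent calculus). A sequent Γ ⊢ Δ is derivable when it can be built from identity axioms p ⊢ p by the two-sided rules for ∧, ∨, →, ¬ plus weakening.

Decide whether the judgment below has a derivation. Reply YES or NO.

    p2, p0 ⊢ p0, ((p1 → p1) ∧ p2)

Derivation (root first):
[∧R] p2, p0 ⊢ p0, ((p1 → p1) ∧ p2)
  [→R]  ⊢ (p1 → p1)
    [Ax] p1 ⊢ p1
  [WR] p0, p2 ⊢ p0, p2
    [WL] p0, p2 ⊢ p0
      [Ax] p0 ⊢ p0

Result: YES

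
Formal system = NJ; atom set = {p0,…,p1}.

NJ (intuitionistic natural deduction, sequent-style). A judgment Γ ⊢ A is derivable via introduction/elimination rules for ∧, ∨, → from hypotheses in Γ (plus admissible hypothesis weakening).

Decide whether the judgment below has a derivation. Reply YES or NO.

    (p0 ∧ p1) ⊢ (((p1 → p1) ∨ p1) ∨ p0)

Derivation trace:
[∨I₁] (p0 ∧ p1) ⊢ (((p1 → p1) ∨ p1) ∨ p0)
  [∨I₁] (p0 ∧ p1) ⊢ ((p1 → p1) ∨ p1)
    [Wk] (p0 ∧ p1) ⊢ (p1 → p1)
      [→I]  ⊢ (p1 → p1)
        [Ax] p1 ⊢ p1

Result: YES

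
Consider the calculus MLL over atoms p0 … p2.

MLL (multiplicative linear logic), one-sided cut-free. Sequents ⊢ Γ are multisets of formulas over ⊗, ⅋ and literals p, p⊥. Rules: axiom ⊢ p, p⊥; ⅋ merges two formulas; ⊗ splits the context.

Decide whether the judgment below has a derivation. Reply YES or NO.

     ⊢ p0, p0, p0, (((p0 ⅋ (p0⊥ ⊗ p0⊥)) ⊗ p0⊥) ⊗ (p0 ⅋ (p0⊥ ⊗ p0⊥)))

Derivation (root first):
[⊗]  ⊢ p0, p0, p0, (((p0 ⅋ (p0⊥ ⊗ p0⊥)) ⊗ p0⊥) ⊗ (p0 ⅋ (p0⊥ ⊗ p0⊥)))
  [⊗]  ⊢ p0, p0, ((p0 ⅋ (p0⊥ ⊗ p0⊥)) ⊗ p0⊥)
    [⅋]  ⊢ p0, (p0 ⅋ (p0⊥ ⊗ p0⊥))
      [⊗]  ⊢ p0, p0, (p0⊥ ⊗ p0⊥)
        [Ax]  ⊢ p0, p0⊥
        [Ax]  ⊢ p0, p0⊥
    [Ax]  ⊢ p0, p0⊥
  [⅋]  ⊢ p0, (p0 ⅋ (p0⊥ ⊗ p0⊥))
    [⊗]  ⊢ p0, p0, (p0⊥ ⊗ p0⊥)
      [Ax]  ⊢ p0, p0⊥
      [Ax]  ⊢ p0, p0⊥

Result: YES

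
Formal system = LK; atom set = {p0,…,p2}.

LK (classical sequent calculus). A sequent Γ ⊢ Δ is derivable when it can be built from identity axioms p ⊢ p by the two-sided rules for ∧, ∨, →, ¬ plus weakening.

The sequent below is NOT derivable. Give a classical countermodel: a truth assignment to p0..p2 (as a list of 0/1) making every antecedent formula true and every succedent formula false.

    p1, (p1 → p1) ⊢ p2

Truth-table refutation:
  v=000: Γ:[p1=F, (p1 → p1)=T] Δ:[p2=F] refutes=False
  v=001: Γ:[p1=F, (p1 → p1)=T] Δ:[p2=T] refutes=False
  v=010: Γ:[p1=T, (p1 → p1)=T] Δ:[p2=F] refutes=True  ← countermodel

Result: [0, 1, 0]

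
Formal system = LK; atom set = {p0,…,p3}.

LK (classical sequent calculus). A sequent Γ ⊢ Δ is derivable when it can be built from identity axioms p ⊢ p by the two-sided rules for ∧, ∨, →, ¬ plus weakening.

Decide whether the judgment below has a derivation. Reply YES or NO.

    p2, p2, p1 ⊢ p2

Derivation trace:
[WL] p2, p2, p1 ⊢ p2
  [WL] p2, p2 ⊢ p2
    [Ax] p2 ⊢ p2

Result: YES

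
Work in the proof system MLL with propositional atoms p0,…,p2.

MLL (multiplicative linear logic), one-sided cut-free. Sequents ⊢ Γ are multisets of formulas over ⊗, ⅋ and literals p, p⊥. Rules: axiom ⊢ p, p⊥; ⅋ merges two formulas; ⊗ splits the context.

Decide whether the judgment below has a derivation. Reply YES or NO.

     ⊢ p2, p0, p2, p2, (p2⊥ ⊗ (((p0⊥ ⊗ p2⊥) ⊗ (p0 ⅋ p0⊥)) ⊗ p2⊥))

Proof tree:
[⊗]  ⊢ p2, p0, p2, p2, (p2⊥ ⊗ (((p0⊥ ⊗ p2⊥) ⊗ (p0 ⅋ p0⊥)) ⊗ p2⊥))
  [Ax]  ⊢ p2, p2⊥
  [⊗]  ⊢ p0, p2, p2, (((p0⊥ ⊗ p2⊥) ⊗ (p0 ⅋ p0⊥)) ⊗ p2⊥)
    [⊗]  ⊢ p0, p2, ((p0⊥ ⊗ p2⊥) ⊗ (p0 ⅋ p0⊥))
      [⊗]  ⊢ p0, p2, (p0⊥ ⊗ p2⊥)
        [Ax]  ⊢ p0, p0⊥
        [Ax]  ⊢ p2, p2⊥
      [⅋]  ⊢ (p0 ⅋ p0⊥)
        [Ax]  ⊢ p0, p0⊥
    [Ax]  ⊢ p2, p2⊥

Result: YES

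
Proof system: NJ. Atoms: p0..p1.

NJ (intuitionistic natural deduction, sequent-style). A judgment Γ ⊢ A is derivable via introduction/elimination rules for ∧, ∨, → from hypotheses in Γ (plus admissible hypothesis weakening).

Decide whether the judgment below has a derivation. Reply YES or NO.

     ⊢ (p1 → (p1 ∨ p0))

Derivation (root first):
[→I]  ⊢ (p1 → (p1 ∨ p0))
  [∨I₁] p1 ⊢ (p1 ∨ p0)
    [Ax] p1 ⊢ p1

Result: YES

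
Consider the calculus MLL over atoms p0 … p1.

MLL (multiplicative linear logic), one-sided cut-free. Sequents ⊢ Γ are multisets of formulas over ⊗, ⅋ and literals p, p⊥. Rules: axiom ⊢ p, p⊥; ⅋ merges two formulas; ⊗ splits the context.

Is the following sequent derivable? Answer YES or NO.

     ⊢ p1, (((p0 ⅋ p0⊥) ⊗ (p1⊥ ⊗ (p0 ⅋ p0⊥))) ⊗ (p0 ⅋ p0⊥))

Derivation (root first):
[⊗]  ⊢ p1, (((p0 ⅋ p0⊥) ⊗ (p1⊥ ⊗ (p0 ⅋ p0⊥))) ⊗ (p0 ⅋ p0⊥))
  [⊗]  ⊢ p1, ((p0 ⅋ p0⊥) ⊗ (p1⊥ ⊗ (p0 ⅋ p0⊥)))
    [⅋]  ⊢ (p0 ⅋ p0⊥)
      [Ax]  ⊢ p0, p0⊥
    [⊗]  ⊢ p1, (p1⊥ ⊗ (p0 ⅋ p0⊥))
      [Ax]  ⊢ p1, p1⊥
      [⅋]  ⊢ (p0 ⅋ p0⊥)
        [Ax]  ⊢ p0, p0⊥
  [⅋]  ⊢ (p0 ⅋ p0⊥)
    [Ax]  ⊢ p0, p0⊥

Result: YES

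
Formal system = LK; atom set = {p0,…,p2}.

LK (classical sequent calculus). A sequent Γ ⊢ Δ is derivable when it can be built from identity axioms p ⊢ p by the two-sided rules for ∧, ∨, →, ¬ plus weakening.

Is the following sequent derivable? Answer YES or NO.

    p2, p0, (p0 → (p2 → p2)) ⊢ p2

Proof tree:
[→L] p2, p0, (p0 → (p2 → p2)) ⊢ p2
  [WL] p0, p2 ⊢ p0
    [Ax] p0 ⊢ p0
  [→L] p2, (p2 → p2) ⊢ p2
    [Ax] p2 ⊢ p2
    [Ax] p2 ⊢ p2

Result: YES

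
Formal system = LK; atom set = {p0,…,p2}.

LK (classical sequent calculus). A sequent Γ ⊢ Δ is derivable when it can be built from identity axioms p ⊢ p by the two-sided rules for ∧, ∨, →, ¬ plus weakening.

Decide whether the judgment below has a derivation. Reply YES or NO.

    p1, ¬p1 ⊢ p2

Derivation trace:
[¬L] p1, ¬p1 ⊢ p2
  [WR] p1 ⊢ p1, p2
    [Ax] p1 ⊢ p1

Result: YES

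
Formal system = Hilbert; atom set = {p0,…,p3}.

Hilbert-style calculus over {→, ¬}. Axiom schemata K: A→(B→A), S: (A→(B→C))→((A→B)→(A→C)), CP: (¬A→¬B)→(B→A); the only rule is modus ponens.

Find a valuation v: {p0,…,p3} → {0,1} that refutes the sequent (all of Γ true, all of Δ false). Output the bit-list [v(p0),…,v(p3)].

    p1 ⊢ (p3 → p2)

Enumerate valuations to refute Γ ⊢ Δ:
  v=0000: Γ:[p1=F] Δ:[(p3 → p2)=T] refutes=False
  v=0001: Γ:[p1=F] Δ:[(p3 → p2)=F] refutes=False
  v=0010: Γ:[p1=F] Δ:[(p3 → p2)=T] refutes=False
  v=0011: Γ:[p1=F] Δ:[(p3 → p2)=T] refutes=False
  v=0100: Γ:[p1=T] Δ:[(p3 → p2)=T] refutes=False
  v=0101: Γ:[p1=T] Δ:[(p3 → p2)=F] refutes=True  ← countermodel

Result: [0, 1, 0, 1]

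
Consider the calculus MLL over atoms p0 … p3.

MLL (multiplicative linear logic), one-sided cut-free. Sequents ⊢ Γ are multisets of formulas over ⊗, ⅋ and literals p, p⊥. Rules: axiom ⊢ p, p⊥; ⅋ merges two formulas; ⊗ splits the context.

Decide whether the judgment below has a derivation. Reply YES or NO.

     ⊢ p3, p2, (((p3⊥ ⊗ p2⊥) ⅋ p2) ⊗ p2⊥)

Derivation (root first):
[⊗]  ⊢ p3, p2, (((p3⊥ ⊗ p2⊥) ⅋ p2) ⊗ p2⊥)
  [⅋]  ⊢ p3, ((p3⊥ ⊗ p2⊥) ⅋ p2)
    [⊗]  ⊢ p3, p2, (p3⊥ ⊗ p2⊥)
      [Ax]  ⊢ p3, p3⊥
      [Ax]  ⊢ p2, p2⊥
  [Ax]  ⊢ p2, p2⊥

Result: YES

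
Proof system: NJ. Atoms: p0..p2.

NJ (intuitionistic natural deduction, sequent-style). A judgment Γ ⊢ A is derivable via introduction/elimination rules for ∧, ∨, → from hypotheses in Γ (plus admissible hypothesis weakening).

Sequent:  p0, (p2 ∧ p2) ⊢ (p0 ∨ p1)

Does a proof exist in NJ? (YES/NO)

Derivation trace:
[Wk] p0, (p2 ∧ p2) ⊢ (p0 ∨ p1)
  [∨I₁] p0 ⊢ (p0 ∨ p1)
    [Ax] p0 ⊢ p0

Result: YES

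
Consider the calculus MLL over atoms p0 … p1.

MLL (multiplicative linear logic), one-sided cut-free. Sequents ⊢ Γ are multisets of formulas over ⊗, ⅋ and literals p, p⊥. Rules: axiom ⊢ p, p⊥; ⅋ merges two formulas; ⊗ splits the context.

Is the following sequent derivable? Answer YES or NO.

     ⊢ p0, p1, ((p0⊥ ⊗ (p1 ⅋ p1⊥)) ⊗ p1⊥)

Proof tree:
[⊗]  ⊢ p0, p1, ((p0⊥ ⊗ (p1 ⅋ p1⊥)) ⊗ p1⊥)
  [⊗]  ⊢ p0, (p0⊥ ⊗ (p1 ⅋ p1⊥))
    [Ax]  ⊢ p0, p0⊥
    [⅋]  ⊢ (p1 ⅋ p1⊥)
      [Ax]  ⊢ p1, p1⊥
  [Ax]  ⊢ p1, p1⊥

Result: YES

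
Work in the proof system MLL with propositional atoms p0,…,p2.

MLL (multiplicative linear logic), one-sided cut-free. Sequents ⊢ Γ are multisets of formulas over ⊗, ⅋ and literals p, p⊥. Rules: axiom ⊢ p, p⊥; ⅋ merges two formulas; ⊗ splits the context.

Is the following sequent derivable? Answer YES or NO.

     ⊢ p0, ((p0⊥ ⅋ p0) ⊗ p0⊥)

Derivation (root first):
[⊗]  ⊢ p0, ((p0⊥ ⅋ p0) ⊗ p0⊥)
  [⅋]  ⊢ (p0⊥ ⅋ p0)
    [Ax]  ⊢ p0, p0⊥
  [Ax]  ⊢ p0, p0⊥

Result: YES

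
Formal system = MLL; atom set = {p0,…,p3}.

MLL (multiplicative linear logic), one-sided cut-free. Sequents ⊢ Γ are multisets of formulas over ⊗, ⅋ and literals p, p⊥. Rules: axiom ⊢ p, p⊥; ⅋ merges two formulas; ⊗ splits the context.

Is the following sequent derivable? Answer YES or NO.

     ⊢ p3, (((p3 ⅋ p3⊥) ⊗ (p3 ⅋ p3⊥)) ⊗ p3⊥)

Derivation (root first):
[⊗]  ⊢ p3, (((p3 ⅋ p3⊥) ⊗ (p3 ⅋ p3⊥)) ⊗ p3⊥)
  [⊗]  ⊢ ((p3 ⅋ p3⊥) ⊗ (p3 ⅋ p3⊥))
    [⅋]  ⊢ (p3 ⅋ p3⊥)
      [Ax]  ⊢ p3, p3⊥
    [⅋]  ⊢ (p3 ⅋ p3⊥)
      [Ax]  ⊢ p3, p3⊥
  [Ax]  ⊢ p3, p3⊥

Result: YES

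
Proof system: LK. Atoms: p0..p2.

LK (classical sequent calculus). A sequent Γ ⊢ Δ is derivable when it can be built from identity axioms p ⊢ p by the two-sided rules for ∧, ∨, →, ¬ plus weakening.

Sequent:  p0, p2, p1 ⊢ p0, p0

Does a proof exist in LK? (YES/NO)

Proof tree:
[WL] p0, p2, p1 ⊢ p0, p0
  [WR] p0, p2 ⊢ p0, p0
    [WL] p0, p2 ⊢ p0
      [Ax] p0 ⊢ p0

Result: YES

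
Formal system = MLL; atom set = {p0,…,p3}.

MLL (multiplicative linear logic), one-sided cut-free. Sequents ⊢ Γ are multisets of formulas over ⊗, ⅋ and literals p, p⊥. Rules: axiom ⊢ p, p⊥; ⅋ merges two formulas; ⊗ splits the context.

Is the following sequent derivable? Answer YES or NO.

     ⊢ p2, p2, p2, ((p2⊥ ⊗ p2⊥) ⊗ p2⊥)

Derivation trace:
[⊗]  ⊢ p2, p2, p2, ((p2⊥ ⊗ p2⊥) ⊗ p2⊥)
  [⊗]  ⊢ p2, p2, (p2⊥ ⊗ p2⊥)
    [Ax]  ⊢ p2, p2⊥
    [Ax]  ⊢ p2, p2⊥
  [Ax]  ⊢ p2, p2⊥

Result: YES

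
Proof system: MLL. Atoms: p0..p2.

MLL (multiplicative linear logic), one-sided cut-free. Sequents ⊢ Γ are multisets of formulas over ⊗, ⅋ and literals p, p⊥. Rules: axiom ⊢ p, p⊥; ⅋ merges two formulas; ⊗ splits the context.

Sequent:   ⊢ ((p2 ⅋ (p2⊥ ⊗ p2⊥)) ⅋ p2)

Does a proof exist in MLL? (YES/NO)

Derivation (root first):
[⅋]  ⊢ ((p2 ⅋ (p2⊥ ⊗ p2⊥)) ⅋ p2)
  [⅋]  ⊢ p2, (p2 ⅋ (p2⊥ ⊗ p2⊥))
    [⊗]  ⊢ p2, p2, (p2⊥ ⊗ p2⊥)
      [Ax]  ⊢ p2, p2⊥
      [Ax]  ⊢ p2, p2⊥

Result: YES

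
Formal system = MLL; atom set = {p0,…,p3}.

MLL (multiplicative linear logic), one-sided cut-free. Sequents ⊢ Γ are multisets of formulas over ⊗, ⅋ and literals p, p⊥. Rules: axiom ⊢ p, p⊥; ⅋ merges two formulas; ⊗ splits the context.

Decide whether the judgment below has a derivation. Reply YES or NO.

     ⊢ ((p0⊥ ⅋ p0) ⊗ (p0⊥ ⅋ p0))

Derivation (root first):
[⊗]  ⊢ ((p0⊥ ⅋ p0) ⊗ (p0⊥ ⅋ p0))
  [⅋]  ⊢ (p0⊥ ⅋ p0)
    [Ax]  ⊢ p0, p0⊥
  [⅋]  ⊢ (p0⊥ ⅋ p0)
    [Ax]  ⊢ p0, p0⊥

Result: YES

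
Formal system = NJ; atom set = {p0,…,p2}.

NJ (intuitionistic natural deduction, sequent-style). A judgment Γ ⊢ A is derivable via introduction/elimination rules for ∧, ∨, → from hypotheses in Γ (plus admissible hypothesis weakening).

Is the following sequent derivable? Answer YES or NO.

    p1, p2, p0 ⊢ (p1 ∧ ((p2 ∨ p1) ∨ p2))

Derivation trace:
[∧I] p1, p2, p0 ⊢ (p1 ∧ ((p2 ∨ p1) ∨ p2))
  [Wk] p1, p2 ⊢ p1
    [Ax] p1 ⊢ p1
  [Wk] p1, p0 ⊢ ((p2 ∨ p1) ∨ p2)
    [∨I₁] p1 ⊢ ((p2 ∨ p1) ∨ p2)
      [∨I₂] p1 ⊢ (p2 ∨ p1)
        [Ax] p1 ⊢ p1

Result: YES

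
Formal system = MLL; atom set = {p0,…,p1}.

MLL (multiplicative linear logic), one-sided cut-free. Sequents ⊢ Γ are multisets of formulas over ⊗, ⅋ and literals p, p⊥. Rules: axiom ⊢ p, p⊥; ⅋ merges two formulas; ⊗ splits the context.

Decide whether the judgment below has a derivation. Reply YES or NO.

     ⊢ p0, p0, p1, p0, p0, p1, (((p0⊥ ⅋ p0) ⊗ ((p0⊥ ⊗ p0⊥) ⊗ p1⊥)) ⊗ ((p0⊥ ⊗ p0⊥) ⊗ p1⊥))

Derivation trace:
[⊗]  ⊢ p0, p0, p1, p0, p0, p1, (((p0⊥ ⅋ p0) ⊗ ((p0⊥ ⊗ p0⊥) ⊗ p1⊥)) ⊗ ((p0⊥ ⊗ p0⊥) ⊗ p1⊥))
  [⊗]  ⊢ p0, p0, p1, ((p0⊥ ⅋ p0) ⊗ ((p0⊥ ⊗ p0⊥) ⊗ p1⊥))
    [⅋]  ⊢ (p0⊥ ⅋ p0)
      [Ax]  ⊢ p0, p0⊥
    [⊗]  ⊢ p0, p0, p1, ((p0⊥ ⊗ p0⊥) ⊗ p1⊥)
      [⊗]  ⊢ p0, p0, (p0⊥ ⊗ p0⊥)
        [Ax]  ⊢ p0, p0⊥
        [Ax]  ⊢ p0, p0⊥
      [Ax]  ⊢ p1, p1⊥
  [⊗]  ⊢ p0, p0, p1, ((p0⊥ ⊗ p0⊥) ⊗ p1⊥)
    [⊗]  ⊢ p0, p0, (p0⊥ ⊗ p0⊥)
      [Ax]  ⊢ p0, p0⊥
      [Ax]  ⊢ p0, p0⊥
    [Ax]  ⊢ p1, p1⊥

Result: YES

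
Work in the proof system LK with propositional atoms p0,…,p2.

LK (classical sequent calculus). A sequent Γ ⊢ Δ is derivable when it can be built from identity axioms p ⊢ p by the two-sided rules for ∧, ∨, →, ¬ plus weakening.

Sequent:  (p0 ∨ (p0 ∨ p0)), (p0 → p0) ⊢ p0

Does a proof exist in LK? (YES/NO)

Derivation trace:
[→L] (p0 ∨ (p0 ∨ p0)), (p0 → p0) ⊢ p0
  [∨L] (p0 ∨ (p0 ∨ p0)) ⊢ p0
    [Ax] p0 ⊢ p0
    [∨L] (p0 ∨ p0) ⊢ p0
      [Ax] p0 ⊢ p0
      [Ax] p0 ⊢ p0
  [Ax] p0 ⊢ p0

Result: YES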